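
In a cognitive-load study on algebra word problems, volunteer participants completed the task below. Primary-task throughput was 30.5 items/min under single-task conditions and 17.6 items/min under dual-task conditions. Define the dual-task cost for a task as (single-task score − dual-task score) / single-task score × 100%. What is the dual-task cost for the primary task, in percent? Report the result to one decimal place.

Cost = (30.5 − 17.6) / 30.5 × 100%
     = 12.9000 / 30.5 × 100% = 42.2951%.
≈ 42.3%.

42.3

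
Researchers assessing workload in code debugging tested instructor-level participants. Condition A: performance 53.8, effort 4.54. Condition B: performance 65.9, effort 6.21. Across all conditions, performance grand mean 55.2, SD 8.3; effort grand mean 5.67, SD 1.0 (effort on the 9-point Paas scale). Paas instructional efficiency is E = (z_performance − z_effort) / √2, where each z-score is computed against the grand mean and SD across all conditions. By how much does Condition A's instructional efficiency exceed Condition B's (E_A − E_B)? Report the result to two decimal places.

Condition A: z_P = (53.8 − 55.2)/8.3 = -0.1687; z_E = (4.54 − 5.67)/1.0 = -1.1300; E_A = (-0.1687 − (-1.1300))/√2 = 0.6797.
Condition B: z_P = (65.9 − 55.2)/8.3 = 1.2892; z_E = (6.21 − 5.67)/1.0 = 0.5400; E_B = (1.2892 − 0.5400)/√2 = 0.5298.
E_A − E_B = 0.6797 − 0.5298 = 0.1499 ≈ 0.15.

0.15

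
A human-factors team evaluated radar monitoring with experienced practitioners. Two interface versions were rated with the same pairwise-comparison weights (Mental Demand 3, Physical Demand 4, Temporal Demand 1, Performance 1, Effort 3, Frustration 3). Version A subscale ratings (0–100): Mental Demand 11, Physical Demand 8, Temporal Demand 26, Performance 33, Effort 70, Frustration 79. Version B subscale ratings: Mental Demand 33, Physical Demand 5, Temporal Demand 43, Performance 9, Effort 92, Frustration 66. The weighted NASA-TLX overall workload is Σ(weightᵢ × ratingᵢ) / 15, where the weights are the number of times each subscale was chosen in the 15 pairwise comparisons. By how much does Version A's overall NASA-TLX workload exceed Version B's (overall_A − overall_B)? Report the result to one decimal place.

Version A weighted sum = 3·11 + 4·8 + 1·26 + 1·33 + 3·70 + 3·79 = 33 + 32 + 26 + 33 + 210 + 237 = 571; overall_A = 571/15 = 38.0667.
Version B weighted sum = 3·33 + 4·5 + 1·43 + 1·9 + 3·92 + 3·66 = 99 + 20 + 43 + 9 + 276 + 198 = 645; overall_B = 645/15 = 43.0000.
Difference = 38.0667 − 43.0000 = -4.9333 ≈ -4.9.

-4.9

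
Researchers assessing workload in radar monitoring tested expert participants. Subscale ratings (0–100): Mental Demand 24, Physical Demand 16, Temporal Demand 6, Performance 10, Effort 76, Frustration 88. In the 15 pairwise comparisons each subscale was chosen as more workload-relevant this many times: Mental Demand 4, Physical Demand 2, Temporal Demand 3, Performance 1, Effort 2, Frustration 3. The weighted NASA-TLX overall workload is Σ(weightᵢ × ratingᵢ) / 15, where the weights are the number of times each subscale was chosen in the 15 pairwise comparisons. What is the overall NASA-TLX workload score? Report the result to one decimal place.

The tallies are the weights (they sum to 15).
Weighted sum = 4·24 + 2·16 + 3·6 + 1·10 + 2·76 + 3·88
            = 96 + 32 + 18 + 10 + 152 + 264 = 572.
Overall workload = 572 / 15 = 38.1333 ≈ 38.1.

38.1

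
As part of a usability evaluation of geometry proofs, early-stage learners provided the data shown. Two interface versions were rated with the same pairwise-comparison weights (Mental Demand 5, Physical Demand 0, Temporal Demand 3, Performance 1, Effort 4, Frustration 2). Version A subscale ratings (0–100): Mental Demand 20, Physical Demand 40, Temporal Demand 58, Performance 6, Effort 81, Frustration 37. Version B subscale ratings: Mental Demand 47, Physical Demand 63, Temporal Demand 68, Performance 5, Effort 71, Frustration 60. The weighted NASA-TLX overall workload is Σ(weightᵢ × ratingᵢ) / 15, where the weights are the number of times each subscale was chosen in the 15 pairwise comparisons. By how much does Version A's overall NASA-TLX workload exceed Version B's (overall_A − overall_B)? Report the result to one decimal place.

-11.3

Version A weighted sum = 5·20 + 0·40 + 3·58 + 1·6 + 4·81 + 2·37 = 100 + 0 + 174 + 6 + 324 + 74 = 678; overall_A = 678/15 = 45.2000.
Version B weighted sum = 5·47 + 0·63 + 3·68 + 1·5 + 4·71 + 2·60 = 235 + 0 + 204 + 5 + 284 + 120 = 848; overall_B = 848/15 = 56.5333.
Difference = 45.2000 − 56.5333 = -11.3333 ≈ -11.3.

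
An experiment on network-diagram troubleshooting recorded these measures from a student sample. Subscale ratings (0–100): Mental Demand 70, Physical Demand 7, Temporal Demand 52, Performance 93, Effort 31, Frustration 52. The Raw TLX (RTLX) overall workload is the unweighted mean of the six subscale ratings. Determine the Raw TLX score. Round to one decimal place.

50.8

Sum of ratings = 70 + 7 + 52 + 93 + 31 + 52 = 305.
RTLX = 305 / 6 = 50.8333 ≈ 50.8.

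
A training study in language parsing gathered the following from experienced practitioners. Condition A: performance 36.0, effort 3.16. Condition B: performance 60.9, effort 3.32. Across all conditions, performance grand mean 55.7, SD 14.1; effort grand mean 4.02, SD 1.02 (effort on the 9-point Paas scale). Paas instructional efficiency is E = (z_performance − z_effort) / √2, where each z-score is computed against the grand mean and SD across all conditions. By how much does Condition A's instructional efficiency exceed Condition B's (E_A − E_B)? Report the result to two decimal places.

Condition A: z_P = (36.0 − 55.7)/14.1 = -1.3972; z_E = (3.16 − 4.02)/1.02 = -0.8431; E_A = (-1.3972 − (-0.8431))/√2 = -0.3918.
Condition B: z_P = (60.9 − 55.7)/14.1 = 0.3688; z_E = (3.32 − 4.02)/1.02 = -0.6863; E_B = (0.3688 − (-0.6863))/√2 = 0.7461.
E_A − E_B = -0.3918 − 0.7461 = -1.1379 ≈ -1.14.

-1.14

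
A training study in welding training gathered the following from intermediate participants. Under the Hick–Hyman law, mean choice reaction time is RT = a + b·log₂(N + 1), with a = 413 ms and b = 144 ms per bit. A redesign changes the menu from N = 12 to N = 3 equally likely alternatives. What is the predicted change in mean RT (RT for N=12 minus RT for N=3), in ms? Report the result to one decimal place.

244.9

RT(12) = 413 + 144·log₂(13) = 413 + 144·3.7004 = 945.8576 ms.
RT(3) = 413 + 144·log₂(4) = 413 + 144·2.0000 = 701.0000 ms.
Difference = 945.8576 − 701.0000 = 244.8576 ≈ 244.9 ms.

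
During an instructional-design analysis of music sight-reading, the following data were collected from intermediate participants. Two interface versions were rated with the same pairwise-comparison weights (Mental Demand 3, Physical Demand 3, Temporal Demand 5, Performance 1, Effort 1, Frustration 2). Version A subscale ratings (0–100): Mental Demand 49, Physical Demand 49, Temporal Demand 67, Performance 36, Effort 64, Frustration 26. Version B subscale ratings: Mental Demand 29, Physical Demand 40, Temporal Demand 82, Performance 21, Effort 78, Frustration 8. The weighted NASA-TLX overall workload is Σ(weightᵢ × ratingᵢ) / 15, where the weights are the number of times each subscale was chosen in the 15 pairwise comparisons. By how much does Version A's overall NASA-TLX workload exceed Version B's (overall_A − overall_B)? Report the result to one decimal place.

3.3

Version A weighted sum = 3·49 + 3·49 + 5·67 + 1·36 + 1·64 + 2·26 = 147 + 147 + 335 + 36 + 64 + 52 = 781; overall_A = 781/15 = 52.0667.
Version B weighted sum = 3·29 + 3·40 + 5·82 + 1·21 + 1·78 + 2·8 = 87 + 120 + 410 + 21 + 78 + 16 = 732; overall_B = 732/15 = 48.8000.
Difference = 52.0667 − 48.8000 = 3.2667 ≈ 3.3.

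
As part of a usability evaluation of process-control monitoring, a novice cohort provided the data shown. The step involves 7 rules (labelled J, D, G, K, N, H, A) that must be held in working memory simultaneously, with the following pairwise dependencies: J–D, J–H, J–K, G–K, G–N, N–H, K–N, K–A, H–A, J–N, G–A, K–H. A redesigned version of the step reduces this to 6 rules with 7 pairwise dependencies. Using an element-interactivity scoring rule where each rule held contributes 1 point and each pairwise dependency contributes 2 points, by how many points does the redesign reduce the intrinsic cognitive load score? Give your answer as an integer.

Original: 7 × 1 + 12 × 2 = 7 + 24 = 31.
Redesigned: 6 × 1 + 7 × 2 = 6 + 14 = 20.
Reduction = 31 − 20 = 11.

11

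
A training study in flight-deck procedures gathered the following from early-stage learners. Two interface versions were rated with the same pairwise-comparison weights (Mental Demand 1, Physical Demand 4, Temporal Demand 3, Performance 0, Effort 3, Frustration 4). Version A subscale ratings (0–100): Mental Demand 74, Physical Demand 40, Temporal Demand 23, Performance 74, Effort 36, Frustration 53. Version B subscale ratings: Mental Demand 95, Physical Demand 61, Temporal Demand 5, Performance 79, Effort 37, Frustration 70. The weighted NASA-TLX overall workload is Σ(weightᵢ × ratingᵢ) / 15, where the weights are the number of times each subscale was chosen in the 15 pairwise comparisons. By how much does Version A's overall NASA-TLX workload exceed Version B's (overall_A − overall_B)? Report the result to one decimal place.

Version A weighted sum = 1·74 + 4·40 + 3·23 + 0·74 + 3·36 + 4·53 = 74 + 160 + 69 + 0 + 108 + 212 = 623; overall_A = 623/15 = 41.5333.
Version B weighted sum = 1·95 + 4·61 + 3·5 + 0·79 + 3·37 + 4·70 = 95 + 244 + 15 + 0 + 111 + 280 = 745; overall_B = 745/15 = 49.6667.
Difference = 41.5333 − 49.6667 = -8.1334 ≈ -8.1.

-8.1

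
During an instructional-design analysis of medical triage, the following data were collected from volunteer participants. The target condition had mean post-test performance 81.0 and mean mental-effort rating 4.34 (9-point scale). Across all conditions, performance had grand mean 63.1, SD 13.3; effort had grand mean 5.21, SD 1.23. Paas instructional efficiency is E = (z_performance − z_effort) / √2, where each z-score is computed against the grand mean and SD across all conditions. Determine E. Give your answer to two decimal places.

z_performance = (81.0 − 63.1) / 13.3 = 17.9000 / 13.3 = 1.3459.
z_effort = (4.34 − 5.21) / 1.23 = -0.8700 / 1.23 = -0.7073.
z_P − z_E = 1.3459 − (-0.7073) = 2.0532.
E = 2.0532 / √2 = 2.0532 / 1.41421 = 1.4518 ≈ 1.45.

1.45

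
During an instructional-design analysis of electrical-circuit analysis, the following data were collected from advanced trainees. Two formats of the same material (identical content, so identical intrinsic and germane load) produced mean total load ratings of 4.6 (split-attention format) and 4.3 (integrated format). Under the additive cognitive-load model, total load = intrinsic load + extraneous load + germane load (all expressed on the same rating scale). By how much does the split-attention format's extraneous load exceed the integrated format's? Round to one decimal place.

Intrinsic and germane load are equal across formats, so the difference in total load equals the difference in extraneous load.
Extraneous-load difference = 4.6 − 4.3 = 0.3.

0.3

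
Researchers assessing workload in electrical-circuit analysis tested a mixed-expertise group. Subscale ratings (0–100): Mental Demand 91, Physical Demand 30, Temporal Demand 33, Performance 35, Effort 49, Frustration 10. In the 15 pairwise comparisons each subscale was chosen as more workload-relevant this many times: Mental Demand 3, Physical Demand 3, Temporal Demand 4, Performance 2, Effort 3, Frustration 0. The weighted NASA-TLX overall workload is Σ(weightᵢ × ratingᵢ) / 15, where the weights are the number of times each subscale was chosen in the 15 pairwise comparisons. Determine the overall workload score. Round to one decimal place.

The tallies are the weights (they sum to 15).
Weighted sum = 3·91 + 3·30 + 4·33 + 2·35 + 3·49 + 0·10
            = 273 + 90 + 132 + 70 + 147 + 0 = 712.
Overall workload = 712 / 15 = 47.4667 ≈ 47.5.

47.5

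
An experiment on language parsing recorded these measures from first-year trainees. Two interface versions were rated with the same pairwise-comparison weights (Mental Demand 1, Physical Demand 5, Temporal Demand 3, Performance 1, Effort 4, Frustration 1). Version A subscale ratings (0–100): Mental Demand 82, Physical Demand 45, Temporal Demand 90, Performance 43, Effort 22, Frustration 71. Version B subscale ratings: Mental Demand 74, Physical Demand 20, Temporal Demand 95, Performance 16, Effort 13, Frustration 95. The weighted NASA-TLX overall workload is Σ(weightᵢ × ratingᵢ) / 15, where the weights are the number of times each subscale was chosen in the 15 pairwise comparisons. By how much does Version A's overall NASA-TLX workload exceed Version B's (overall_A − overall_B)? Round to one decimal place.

10.5

Version A weighted sum = 1·82 + 5·45 + 3·90 + 1·43 + 4·22 + 1·71 = 82 + 225 + 270 + 43 + 88 + 71 = 779; overall_A = 779/15 = 51.9333.
Version B weighted sum = 1·74 + 5·20 + 3·95 + 1·16 + 4·13 + 1·95 = 74 + 100 + 285 + 16 + 52 + 95 = 622; overall_B = 622/15 = 41.4667.
Difference = 51.9333 − 41.4667 = 10.4666 ≈ 10.5.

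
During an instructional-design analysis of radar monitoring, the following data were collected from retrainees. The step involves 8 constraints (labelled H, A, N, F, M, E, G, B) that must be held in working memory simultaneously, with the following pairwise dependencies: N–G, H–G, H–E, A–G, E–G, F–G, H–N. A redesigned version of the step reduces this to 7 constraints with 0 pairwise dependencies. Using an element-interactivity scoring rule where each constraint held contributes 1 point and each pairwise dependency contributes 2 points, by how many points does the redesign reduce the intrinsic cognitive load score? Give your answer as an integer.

15

Original: 8 × 1 + 7 × 2 = 8 + 14 = 22.
Redesigned: 7 × 1 + 0 × 2 = 7 + 0 = 7.
Reduction = 22 − 7 = 15.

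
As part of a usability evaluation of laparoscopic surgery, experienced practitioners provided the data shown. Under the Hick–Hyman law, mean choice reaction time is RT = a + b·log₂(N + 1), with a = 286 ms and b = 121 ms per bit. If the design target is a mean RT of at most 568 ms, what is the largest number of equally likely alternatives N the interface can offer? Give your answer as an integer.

4

Set 286 + 121·log₂(N + 1) ≤ 568.
log₂(N + 1) ≤ (568 − 286) / 121 = 2.3306.
N + 1 ≤ 2^2.3306 = 5.0301.
N ≤ 4.0301, so the largest integer N is 4.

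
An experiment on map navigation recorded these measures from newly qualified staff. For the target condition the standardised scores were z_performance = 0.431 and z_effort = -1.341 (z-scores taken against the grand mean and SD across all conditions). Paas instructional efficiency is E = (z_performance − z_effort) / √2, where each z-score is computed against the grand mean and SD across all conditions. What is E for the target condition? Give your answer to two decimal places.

1.25

z_P − z_E = 0.431 − (-1.341) = 1.7720.
E = 1.7720 / √2 = 1.7720 / 1.41421 = 1.2530 ≈ 1.25.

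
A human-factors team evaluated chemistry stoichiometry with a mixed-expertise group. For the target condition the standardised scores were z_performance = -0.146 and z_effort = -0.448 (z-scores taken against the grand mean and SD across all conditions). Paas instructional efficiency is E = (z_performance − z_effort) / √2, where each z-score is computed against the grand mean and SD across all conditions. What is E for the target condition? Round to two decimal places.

0.21

z_P − z_E = -0.146 − (-0.448) = 0.3020.
E = 0.3020 / √2 = 0.3020 / 1.41421 = 0.2135 ≈ 0.21.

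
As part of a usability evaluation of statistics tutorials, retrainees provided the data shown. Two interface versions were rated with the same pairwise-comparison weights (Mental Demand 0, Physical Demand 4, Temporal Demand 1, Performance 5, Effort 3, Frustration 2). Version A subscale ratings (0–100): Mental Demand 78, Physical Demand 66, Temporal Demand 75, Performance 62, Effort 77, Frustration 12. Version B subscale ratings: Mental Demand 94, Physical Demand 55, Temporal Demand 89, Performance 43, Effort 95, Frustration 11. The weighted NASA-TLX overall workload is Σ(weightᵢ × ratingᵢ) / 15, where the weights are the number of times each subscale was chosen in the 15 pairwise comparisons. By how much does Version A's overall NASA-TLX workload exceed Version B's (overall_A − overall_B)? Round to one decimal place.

4.9

Version A weighted sum = 0·78 + 4·66 + 1·75 + 5·62 + 3·77 + 2·12 = 0 + 264 + 75 + 310 + 231 + 24 = 904; overall_A = 904/15 = 60.2667.
Version B weighted sum = 0·94 + 4·55 + 1·89 + 5·43 + 3·95 + 2·11 = 0 + 220 + 89 + 215 + 285 + 22 = 831; overall_B = 831/15 = 55.4000.
Difference = 60.2667 − 55.4000 = 4.8667 ≈ 4.9.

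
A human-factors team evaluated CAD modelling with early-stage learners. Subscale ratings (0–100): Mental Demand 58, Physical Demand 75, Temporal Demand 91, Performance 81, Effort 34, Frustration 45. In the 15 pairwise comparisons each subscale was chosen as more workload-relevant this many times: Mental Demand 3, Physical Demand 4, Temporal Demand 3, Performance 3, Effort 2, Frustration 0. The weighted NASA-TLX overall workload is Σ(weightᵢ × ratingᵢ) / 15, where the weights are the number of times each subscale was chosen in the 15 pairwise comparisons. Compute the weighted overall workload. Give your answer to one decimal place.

The tallies are the weights (they sum to 15).
Weighted sum = 3·58 + 4·75 + 3·91 + 3·81 + 2·34 + 0·45
            = 174 + 300 + 273 + 243 + 68 + 0 = 1058.
Overall workload = 1058 / 15 = 70.5333 ≈ 70.5.

70.5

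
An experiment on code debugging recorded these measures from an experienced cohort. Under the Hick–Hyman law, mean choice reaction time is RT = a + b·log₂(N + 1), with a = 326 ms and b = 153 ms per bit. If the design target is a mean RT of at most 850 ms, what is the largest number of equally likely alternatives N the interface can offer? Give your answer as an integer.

Set 326 + 153·log₂(N + 1) ≤ 850.
log₂(N + 1) ≤ (850 − 326) / 153 = 3.4248.
N + 1 ≤ 2^3.4248 = 10.7391.
N ≤ 9.7391, so the largest integer N is 9.

9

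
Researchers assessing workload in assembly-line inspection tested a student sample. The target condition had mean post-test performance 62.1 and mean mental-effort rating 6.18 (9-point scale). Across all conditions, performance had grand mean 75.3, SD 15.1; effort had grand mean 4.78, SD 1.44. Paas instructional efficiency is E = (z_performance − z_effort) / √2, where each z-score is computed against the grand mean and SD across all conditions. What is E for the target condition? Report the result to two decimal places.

z_performance = (62.1 − 75.3) / 15.1 = -13.2000 / 15.1 = -0.8742.
z_effort = (6.18 − 4.78) / 1.44 = 1.4000 / 1.44 = 0.9722.
z_P − z_E = -0.8742 − 0.9722 = -1.8464.
E = -1.8464 / √2 = -1.8464 / 1.41421 = -1.3056 ≈ -1.31.

-1.31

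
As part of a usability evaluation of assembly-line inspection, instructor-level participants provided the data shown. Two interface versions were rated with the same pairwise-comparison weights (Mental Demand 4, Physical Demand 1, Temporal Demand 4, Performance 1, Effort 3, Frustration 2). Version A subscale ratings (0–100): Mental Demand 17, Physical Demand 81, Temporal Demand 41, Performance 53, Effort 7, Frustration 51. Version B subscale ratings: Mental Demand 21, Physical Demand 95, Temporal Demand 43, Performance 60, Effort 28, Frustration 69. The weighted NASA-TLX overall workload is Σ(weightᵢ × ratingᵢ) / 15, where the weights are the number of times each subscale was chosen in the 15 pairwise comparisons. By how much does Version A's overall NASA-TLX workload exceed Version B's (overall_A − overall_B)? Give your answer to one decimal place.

Version A weighted sum = 4·17 + 1·81 + 4·41 + 1·53 + 3·7 + 2·51 = 68 + 81 + 164 + 53 + 21 + 102 = 489; overall_A = 489/15 = 32.6000.
Version B weighted sum = 4·21 + 1·95 + 4·43 + 1·60 + 3·28 + 2·69 = 84 + 95 + 172 + 60 + 84 + 138 = 633; overall_B = 633/15 = 42.2000.
Difference = 32.6000 − 42.2000 = -9.6000 ≈ -9.6.

-9.6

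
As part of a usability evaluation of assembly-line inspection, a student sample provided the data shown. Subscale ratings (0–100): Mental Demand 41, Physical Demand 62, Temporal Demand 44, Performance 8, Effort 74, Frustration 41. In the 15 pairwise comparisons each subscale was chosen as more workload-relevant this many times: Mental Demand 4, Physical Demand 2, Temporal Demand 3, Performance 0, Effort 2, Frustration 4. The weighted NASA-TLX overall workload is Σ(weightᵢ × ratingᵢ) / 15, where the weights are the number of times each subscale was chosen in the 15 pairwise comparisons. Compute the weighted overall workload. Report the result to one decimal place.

48.8

The tallies are the weights (they sum to 15).
Weighted sum = 4·41 + 2·62 + 3·44 + 0·8 + 2·74 + 4·41
            = 164 + 124 + 132 + 0 + 148 + 164 = 732.
Overall workload = 732 / 15 = 48.8000 ≈ 48.8.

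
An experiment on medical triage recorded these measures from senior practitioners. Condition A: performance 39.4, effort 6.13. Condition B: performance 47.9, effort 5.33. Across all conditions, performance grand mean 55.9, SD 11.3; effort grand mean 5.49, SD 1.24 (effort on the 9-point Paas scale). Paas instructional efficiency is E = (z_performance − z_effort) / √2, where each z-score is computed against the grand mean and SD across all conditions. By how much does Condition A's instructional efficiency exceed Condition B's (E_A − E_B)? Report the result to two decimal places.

Condition A: z_P = (39.4 − 55.9)/11.3 = -1.4602; z_E = (6.13 − 5.49)/1.24 = 0.5161; E_A = (-1.4602 − 0.5161)/√2 = -1.3975.
Condition B: z_P = (47.9 − 55.9)/11.3 = -0.7080; z_E = (5.33 − 5.49)/1.24 = -0.1290; E_B = (-0.7080 − (-0.1290))/√2 = -0.4094.
E_A − E_B = -1.3975 − (-0.4094) = -0.9881 ≈ -0.99.

-0.99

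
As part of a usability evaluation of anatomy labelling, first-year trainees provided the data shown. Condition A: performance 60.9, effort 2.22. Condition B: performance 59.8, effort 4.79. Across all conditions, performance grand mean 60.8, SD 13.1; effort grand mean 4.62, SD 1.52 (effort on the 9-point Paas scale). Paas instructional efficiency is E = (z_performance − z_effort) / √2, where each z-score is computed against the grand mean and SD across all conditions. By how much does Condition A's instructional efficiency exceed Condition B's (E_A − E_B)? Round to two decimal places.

1.25

Condition A: z_P = (60.9 − 60.8)/13.1 = 0.0076; z_E = (2.22 − 4.62)/1.52 = -1.5789; E_A = (0.0076 − (-1.5789))/√2 = 1.1218.
Condition B: z_P = (59.8 − 60.8)/13.1 = -0.0763; z_E = (4.79 − 4.62)/1.52 = 0.1118; E_B = (-0.0763 − 0.1118)/√2 = -0.1330.
E_A − E_B = 1.1218 − (-0.1330) = 1.2548 ≈ 1.25.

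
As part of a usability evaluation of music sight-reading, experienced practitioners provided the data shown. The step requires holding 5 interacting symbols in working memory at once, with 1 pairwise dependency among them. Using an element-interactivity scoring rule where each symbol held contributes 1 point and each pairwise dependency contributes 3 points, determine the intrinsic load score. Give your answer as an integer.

8

Element contribution: 5 × 1 = 5.
Interaction contribution: 1 × 3 = 3.
Intrinsic load = 5 + 3 = 8.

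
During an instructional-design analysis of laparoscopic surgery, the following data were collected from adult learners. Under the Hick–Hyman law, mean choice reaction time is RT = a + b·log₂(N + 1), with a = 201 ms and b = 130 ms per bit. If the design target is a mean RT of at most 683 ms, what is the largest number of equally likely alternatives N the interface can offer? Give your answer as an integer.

Set 201 + 130·log₂(N + 1) ≤ 683.
log₂(N + 1) ≤ (683 − 201) / 130 = 3.7077.
N + 1 ≤ 2^3.7077 = 13.0656.
N ≤ 12.0656, so the largest integer N is 12.

12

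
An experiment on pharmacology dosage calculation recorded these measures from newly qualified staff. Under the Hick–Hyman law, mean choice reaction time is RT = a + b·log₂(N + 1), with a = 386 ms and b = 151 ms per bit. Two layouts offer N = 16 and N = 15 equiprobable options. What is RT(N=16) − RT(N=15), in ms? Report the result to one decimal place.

RT(16) = 386 + 151·log₂(17) = 386 + 151·4.0875 = 1003.2125 ms.
RT(15) = 386 + 151·log₂(16) = 386 + 151·4.0000 = 990.0000 ms.
Difference = 1003.2125 − 990.0000 = 13.2125 ≈ 13.2 ms.

13.2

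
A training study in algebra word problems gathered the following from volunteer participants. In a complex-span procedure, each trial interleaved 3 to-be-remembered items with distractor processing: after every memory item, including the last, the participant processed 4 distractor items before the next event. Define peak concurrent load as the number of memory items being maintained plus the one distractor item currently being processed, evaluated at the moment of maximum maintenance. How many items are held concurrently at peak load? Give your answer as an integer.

4

Maintenance is greatest during the distractor(s) after memory item 3: all 3 memory items are being held.
One distractor item is concurrently being processed.
Peak concurrent load = 3 + 1 = 4 items.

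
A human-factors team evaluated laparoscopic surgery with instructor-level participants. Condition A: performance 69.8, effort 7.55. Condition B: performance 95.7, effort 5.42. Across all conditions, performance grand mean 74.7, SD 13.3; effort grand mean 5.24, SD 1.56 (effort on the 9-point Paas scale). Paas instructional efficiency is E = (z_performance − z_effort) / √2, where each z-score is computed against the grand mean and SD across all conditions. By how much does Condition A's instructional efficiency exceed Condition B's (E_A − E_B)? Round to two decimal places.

-2.34

Condition A: z_P = (69.8 − 74.7)/13.3 = -0.3684; z_E = (7.55 − 5.24)/1.56 = 1.4808; E_A = (-0.3684 − 1.4808)/√2 = -1.3076.
Condition B: z_P = (95.7 − 74.7)/13.3 = 1.5789; z_E = (5.42 − 5.24)/1.56 = 0.1154; E_B = (1.5789 − 0.1154)/√2 = 1.0349.
E_A − E_B = -1.3076 − 1.0349 = -2.3425 ≈ -2.34.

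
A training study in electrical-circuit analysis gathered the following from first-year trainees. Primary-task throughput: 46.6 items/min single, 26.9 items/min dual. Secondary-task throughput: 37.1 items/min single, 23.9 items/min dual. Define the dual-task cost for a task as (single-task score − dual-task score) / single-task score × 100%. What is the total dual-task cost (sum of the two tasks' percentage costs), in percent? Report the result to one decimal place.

Primary cost = (46.6 − 26.9) / 46.6 × 100% = 42.2747%.
Secondary cost = (37.1 − 23.9) / 37.1 × 100% = 35.5795%.
Total = 42.2747% + 35.5795% = 77.8542% ≈ 77.9%.

77.9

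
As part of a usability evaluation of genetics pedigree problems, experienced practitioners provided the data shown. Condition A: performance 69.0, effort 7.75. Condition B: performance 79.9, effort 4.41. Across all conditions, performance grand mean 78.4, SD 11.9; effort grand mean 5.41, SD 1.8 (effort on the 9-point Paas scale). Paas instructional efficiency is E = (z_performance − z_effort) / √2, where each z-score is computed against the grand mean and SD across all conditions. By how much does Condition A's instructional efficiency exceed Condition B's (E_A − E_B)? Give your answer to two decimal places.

Condition A: z_P = (69.0 − 78.4)/11.9 = -0.7899; z_E = (7.75 − 5.41)/1.8 = 1.3000; E_A = (-0.7899 − 1.3000)/√2 = -1.4778.
Condition B: z_P = (79.9 − 78.4)/11.9 = 0.1261; z_E = (4.41 − 5.41)/1.8 = -0.5556; E_B = (0.1261 − (-0.5556))/√2 = 0.4820.
E_A − E_B = -1.4778 − 0.4820 = -1.9598 ≈ -1.96.

-1.96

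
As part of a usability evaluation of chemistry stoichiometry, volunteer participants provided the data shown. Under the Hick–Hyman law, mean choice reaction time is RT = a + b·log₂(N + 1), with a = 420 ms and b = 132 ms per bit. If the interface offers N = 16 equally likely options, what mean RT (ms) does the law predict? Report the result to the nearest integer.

log₂(16 + 1) = log₂(17) = 4.0875.
RT = 420 + 132 × 4.0875 = 420 + 539.5500 = 959.5500 ms.
≈ 960 ms.

960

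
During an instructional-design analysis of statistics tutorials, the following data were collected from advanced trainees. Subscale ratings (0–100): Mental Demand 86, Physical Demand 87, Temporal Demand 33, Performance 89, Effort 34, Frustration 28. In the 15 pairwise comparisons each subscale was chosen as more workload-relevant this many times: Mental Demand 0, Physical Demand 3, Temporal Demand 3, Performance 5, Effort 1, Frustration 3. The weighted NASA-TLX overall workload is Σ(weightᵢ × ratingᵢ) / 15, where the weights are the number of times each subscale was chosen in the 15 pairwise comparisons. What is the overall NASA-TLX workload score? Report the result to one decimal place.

61.5

The tallies are the weights (they sum to 15).
Weighted sum = 0·86 + 3·87 + 3·33 + 5·89 + 1·34 + 3·28
            = 0 + 261 + 99 + 445 + 34 + 84 = 923.
Overall workload = 923 / 15 = 61.5333 ≈ 61.5.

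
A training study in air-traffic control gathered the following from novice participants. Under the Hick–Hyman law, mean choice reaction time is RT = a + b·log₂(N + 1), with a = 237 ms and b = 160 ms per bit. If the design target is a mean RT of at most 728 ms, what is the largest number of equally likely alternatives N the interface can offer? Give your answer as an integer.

Set 237 + 160·log₂(N + 1) ≤ 728.
log₂(N + 1) ≤ (728 − 237) / 160 = 3.0688.
N + 1 ≤ 2^3.0688 = 8.3908.
N ≤ 7.3908, so the largest integer N is 7.

7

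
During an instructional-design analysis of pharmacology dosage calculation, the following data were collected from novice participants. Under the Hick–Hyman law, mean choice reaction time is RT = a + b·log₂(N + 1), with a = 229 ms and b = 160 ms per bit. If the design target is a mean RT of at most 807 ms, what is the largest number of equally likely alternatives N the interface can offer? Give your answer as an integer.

Set 229 + 160·log₂(N + 1) ≤ 807.
log₂(N + 1) ≤ (807 − 229) / 160 = 3.6125.
N + 1 ≤ 2^3.6125 = 12.2313.
N ≤ 11.2313, so the largest integer N is 11.

11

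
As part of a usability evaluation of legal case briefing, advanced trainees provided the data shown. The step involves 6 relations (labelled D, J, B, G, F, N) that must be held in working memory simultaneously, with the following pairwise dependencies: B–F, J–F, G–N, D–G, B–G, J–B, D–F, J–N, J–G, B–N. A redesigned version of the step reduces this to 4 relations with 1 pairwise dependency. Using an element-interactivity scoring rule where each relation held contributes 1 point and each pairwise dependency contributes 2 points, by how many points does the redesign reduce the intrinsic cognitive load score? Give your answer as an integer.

Original: 6 × 1 + 10 × 2 = 6 + 20 = 26.
Redesigned: 4 × 1 + 1 × 2 = 4 + 2 = 6.
Reduction = 26 − 6 = 20.

20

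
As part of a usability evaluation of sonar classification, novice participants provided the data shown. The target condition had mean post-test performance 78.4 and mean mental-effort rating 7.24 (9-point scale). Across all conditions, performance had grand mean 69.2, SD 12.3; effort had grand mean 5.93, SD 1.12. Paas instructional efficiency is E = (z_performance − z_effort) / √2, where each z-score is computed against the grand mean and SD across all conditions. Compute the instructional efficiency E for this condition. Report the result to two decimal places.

z_performance = (78.4 − 69.2) / 12.3 = 9.2000 / 12.3 = 0.7480.
z_effort = (7.24 − 5.93) / 1.12 = 1.3100 / 1.12 = 1.1696.
z_P − z_E = 0.7480 − 1.1696 = -0.4216.
E = -0.4216 / √2 = -0.4216 / 1.41421 = -0.2981 ≈ -0.30.

-0.30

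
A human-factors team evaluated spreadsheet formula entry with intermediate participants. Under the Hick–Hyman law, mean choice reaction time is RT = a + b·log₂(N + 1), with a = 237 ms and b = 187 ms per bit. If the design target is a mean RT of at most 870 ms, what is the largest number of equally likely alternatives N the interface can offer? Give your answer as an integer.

9

Set 237 + 187·log₂(N + 1) ≤ 870.
log₂(N + 1) ≤ (870 − 237) / 187 = 3.3850.
N + 1 ≤ 2^3.3850 = 10.4469.
N ≤ 9.4469, so the largest integer N is 9.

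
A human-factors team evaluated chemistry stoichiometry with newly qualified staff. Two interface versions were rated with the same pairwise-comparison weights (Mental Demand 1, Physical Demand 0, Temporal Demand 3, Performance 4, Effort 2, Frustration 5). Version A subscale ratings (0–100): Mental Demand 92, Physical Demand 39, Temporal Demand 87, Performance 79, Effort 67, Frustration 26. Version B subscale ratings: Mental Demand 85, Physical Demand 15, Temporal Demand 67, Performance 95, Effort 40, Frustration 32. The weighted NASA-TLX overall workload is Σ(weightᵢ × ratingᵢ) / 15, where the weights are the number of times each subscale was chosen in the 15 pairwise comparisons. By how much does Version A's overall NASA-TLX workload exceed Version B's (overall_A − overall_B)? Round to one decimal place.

Version A weighted sum = 1·92 + 0·39 + 3·87 + 4·79 + 2·67 + 5·26 = 92 + 0 + 261 + 316 + 134 + 130 = 933; overall_A = 933/15 = 62.2000.
Version B weighted sum = 1·85 + 0·15 + 3·67 + 4·95 + 2·40 + 5·32 = 85 + 0 + 201 + 380 + 80 + 160 = 906; overall_B = 906/15 = 60.4000.
Difference = 62.2000 − 60.4000 = 1.8000 ≈ 1.8.

1.8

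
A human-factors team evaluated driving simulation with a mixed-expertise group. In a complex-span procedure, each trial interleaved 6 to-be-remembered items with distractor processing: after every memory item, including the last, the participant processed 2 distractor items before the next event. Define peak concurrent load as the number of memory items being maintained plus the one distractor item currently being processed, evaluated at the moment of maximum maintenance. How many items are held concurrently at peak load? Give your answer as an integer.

7

Maintenance is greatest during the distractor(s) after memory item 6: all 6 memory items are being held.
One distractor item is concurrently being processed.
Peak concurrent load = 6 + 1 = 7 items.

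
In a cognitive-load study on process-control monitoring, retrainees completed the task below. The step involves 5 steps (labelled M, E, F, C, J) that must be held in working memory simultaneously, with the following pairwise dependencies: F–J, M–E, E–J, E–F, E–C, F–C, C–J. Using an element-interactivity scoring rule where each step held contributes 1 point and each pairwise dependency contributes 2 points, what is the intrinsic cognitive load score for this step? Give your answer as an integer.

Count of steps held simultaneously: 5.
Count of pairwise dependencies listed: 7.
Element contribution: 5 × 1 = 5.
Interaction contribution: 7 × 2 = 14.
Intrinsic load = 5 + 14 = 19.

19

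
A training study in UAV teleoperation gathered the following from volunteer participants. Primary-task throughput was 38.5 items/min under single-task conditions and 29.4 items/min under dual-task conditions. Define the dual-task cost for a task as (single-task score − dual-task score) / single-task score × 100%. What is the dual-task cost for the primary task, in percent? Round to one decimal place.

Cost = (38.5 − 29.4) / 38.5 × 100%
     = 9.1000 / 38.5 × 100% = 23.6364%.
≈ 23.6%.

23.6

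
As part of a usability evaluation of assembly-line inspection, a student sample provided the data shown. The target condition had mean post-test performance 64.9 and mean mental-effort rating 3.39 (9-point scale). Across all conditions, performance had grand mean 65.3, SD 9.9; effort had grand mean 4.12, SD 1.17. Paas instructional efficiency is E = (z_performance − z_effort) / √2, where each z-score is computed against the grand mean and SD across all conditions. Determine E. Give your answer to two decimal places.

0.41

z_performance = (64.9 − 65.3) / 9.9 = -0.4000 / 9.9 = -0.0404.
z_effort = (3.39 − 4.12) / 1.17 = -0.7300 / 1.17 = -0.6239.
z_P − z_E = -0.0404 − (-0.6239) = 0.5835.
E = 0.5835 / √2 = 0.5835 / 1.41421 = 0.4126 ≈ 0.41.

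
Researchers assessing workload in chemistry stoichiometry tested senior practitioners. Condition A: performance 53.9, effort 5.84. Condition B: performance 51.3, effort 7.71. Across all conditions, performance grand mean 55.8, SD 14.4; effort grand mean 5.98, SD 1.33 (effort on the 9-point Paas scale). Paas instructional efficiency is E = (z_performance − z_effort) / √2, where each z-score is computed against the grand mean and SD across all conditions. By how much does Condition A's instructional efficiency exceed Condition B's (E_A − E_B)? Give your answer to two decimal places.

Condition A: z_P = (53.9 − 55.8)/14.4 = -0.1319; z_E = (5.84 − 5.98)/1.33 = -0.1053; E_A = (-0.1319 − (-0.1053))/√2 = -0.0188.
Condition B: z_P = (51.3 − 55.8)/14.4 = -0.3125; z_E = (7.71 − 5.98)/1.33 = 1.3008; E_B = (-0.3125 − 1.3008)/√2 = -1.1408.
E_A − E_B = -0.0188 − (-1.1408) = 1.1220 ≈ 1.12.

1.12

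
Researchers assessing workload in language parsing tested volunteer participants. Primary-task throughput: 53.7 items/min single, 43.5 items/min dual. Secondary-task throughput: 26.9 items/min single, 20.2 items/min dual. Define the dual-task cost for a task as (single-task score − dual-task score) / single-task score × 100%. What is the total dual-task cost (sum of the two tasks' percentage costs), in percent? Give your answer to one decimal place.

Primary cost = (53.7 − 43.5) / 53.7 × 100% = 18.9944%.
Secondary cost = (26.9 − 20.2) / 26.9 × 100% = 24.9071%.
Total = 18.9944% + 24.9071% = 43.9015% ≈ 43.9%.

43.9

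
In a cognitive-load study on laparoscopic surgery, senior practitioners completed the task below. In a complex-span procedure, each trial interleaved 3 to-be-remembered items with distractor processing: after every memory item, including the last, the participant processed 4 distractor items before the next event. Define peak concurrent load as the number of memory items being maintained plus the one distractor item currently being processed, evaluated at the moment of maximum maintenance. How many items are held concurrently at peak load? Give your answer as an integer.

Maintenance is greatest during the distractor(s) after memory item 3: all 3 memory items are being held.
One distractor item is concurrently being processed.
Peak concurrent load = 3 + 1 = 4 items.

4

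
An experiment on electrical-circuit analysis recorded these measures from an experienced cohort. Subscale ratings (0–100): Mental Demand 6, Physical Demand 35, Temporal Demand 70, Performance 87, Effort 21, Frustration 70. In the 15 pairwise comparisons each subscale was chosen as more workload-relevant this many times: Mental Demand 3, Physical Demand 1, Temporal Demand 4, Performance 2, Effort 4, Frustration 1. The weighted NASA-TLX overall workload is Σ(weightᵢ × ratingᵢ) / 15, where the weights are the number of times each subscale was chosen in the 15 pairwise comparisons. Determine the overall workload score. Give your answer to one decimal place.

The tallies are the weights (they sum to 15).
Weighted sum = 3·6 + 1·35 + 4·70 + 2·87 + 4·21 + 1·70
            = 18 + 35 + 280 + 174 + 84 + 70 = 661.
Overall workload = 661 / 15 = 44.0667 ≈ 44.1.

44.1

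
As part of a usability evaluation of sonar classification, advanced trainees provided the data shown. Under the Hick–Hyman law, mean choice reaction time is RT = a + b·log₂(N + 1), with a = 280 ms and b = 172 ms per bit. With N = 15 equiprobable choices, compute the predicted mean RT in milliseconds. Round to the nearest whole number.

log₂(15 + 1) = log₂(16) = 4.0000.
RT = 280 + 172 × 4.0000 = 280 + 688.0000 = 968.0000 ms.
≈ 968 ms.

968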